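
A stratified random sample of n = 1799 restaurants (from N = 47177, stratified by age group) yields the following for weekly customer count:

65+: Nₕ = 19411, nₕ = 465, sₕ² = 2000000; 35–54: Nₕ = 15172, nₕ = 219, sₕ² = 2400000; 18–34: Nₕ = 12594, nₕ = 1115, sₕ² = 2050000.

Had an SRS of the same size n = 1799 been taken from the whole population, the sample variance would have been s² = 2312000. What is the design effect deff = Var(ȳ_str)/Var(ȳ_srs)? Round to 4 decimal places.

1.5752

Var(ȳ_str) = Σ Wₕ²(1−fₕ)sₕ²/nₕ with Wₕ = Nₕ/47177:
  65+: (19411/47177)²·(1−465/19411)·2000000/465 = 710.69268
  35–54: (15172/47177)²·(1−219/15172)·2400000/219 = 1117.063
  18–34: (12594/47177)²·(1−1115/12594)·2050000/1115 = 119.42248
  → Var(ȳ_str) = 1947.1782.
Var(ȳ_srs) = (1 − 1799/47177)·2312000/1799 = 1236.1515.
deff = 1947.1782 / 1236.1515 = 1.5752.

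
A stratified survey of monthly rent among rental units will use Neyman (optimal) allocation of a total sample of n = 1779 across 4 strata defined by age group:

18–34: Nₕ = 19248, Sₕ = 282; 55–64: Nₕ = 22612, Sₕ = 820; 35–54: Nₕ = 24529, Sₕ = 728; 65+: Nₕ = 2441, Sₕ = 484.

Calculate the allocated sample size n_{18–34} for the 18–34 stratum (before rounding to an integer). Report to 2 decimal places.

Neyman allocation: nₕ = n·NₕSₕ / Σⱼ NⱼSⱼ.
Σ NⱼSⱼ = 19248·282 + 22612·820 + 24529·728 + 2441·484 = 4.3008332 × 10^7.
n_{18–34} = 1779·19248·282 / (4.3008332 × 10^7) = 224.52.

224.52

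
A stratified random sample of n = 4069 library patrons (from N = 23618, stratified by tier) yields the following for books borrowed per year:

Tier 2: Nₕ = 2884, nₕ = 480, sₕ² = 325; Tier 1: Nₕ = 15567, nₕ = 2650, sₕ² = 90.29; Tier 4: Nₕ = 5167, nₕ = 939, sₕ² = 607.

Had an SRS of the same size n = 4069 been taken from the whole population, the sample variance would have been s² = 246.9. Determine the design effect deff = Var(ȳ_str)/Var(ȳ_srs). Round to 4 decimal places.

Var(ȳ_str) = Σ Wₕ²(1−fₕ)sₕ²/nₕ with Wₕ = Nₕ/23618:
  Tier 2: (2884/23618)²·(1−480/2884)·325/480 = 0.0084156101
  Tier 1: (15567/23618)²·(1−2650/15567)·90.29/2650 = 0.012282142
  Tier 4: (5167/23618)²·(1−939/5167)·607/939 = 0.025316887
  → Var(ȳ_str) = 0.046014639.
Var(ȳ_srs) = (1 − 4069/23618)·246.9/4069 = 0.050224408.
deff = 0.046014639 / 0.050224408 = 0.9162.

0.9162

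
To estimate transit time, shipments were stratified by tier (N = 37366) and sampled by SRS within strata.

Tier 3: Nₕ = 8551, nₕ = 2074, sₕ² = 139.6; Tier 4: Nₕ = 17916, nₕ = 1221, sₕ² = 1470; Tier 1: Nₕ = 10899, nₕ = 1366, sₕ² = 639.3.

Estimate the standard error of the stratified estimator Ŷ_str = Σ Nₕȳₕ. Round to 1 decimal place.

Var(Ŷ_str) = Σₕ Nₕ²(1 − fₕ)sₕ²/nₕ.
Tier 3: 8551²·(1 − 2074/8551)·139.6/2074 = 3.7279276 × 10^6.
Tier 4: 17916²·(1 − 1221/17916)·1470/1221 = 3.60105 × 10^8.
Tier 1: 10899²·(1 − 1366/10899)·639.3/1366 = 4.8626191 × 10^7.
Sum = 4.1245912 × 10^8.
SE = √(4.1245912 × 10^8) = 20309.1.

20309.1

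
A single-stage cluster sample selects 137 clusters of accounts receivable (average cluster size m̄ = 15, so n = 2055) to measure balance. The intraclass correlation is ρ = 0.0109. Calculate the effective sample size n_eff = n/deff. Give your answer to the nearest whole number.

1783

deff = 1 + (15 − 1)·0.0109 = 1 + 0.1526 = 1.1526.
n_eff = 2055 / 1.1526 = 1783.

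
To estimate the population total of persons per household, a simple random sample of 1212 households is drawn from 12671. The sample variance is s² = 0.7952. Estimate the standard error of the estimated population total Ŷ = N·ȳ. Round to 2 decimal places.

308.65

Var(Ŷ) = N²·Var(ȳ) = N²·(1 − n/N)·s²/n.
f = 1212/12671 = 0.09565149; Var(ȳ) = 0.90434851·0.7952/1212 = 5.9334813 × 10^-4.
Var(Ŷ) = 12671² · (5.9334813 × 10^-4) = 95264.559.
SE(Ŷ) = √(95264.559) = 308.65.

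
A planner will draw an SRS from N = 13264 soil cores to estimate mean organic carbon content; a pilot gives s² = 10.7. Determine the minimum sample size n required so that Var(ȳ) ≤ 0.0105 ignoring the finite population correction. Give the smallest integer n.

Without fpc, n₀ = s²/D = 10.7/0.0105 = 1019.0476.
Rounding up, n = 1020.

1020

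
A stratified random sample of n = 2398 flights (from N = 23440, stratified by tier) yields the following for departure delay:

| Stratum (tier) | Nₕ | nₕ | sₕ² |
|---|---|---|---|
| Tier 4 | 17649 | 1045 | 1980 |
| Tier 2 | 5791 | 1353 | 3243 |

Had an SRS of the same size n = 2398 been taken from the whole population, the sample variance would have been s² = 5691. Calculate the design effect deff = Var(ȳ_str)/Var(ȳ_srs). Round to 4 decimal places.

0.5270

Var(ȳ_str) = Σ Wₕ²(1−fₕ)sₕ²/nₕ with Wₕ = Nₕ/23440:
  Tier 4: (17649/23440)²·(1−1045/17649)·1980/1045 = 1.0105703
  Tier 2: (5791/23440)²·(1−1353/5791)·3243/1353 = 0.11211786
  → Var(ȳ_str) = 1.1226882.
Var(ȳ_srs) = (1 − 2398/23440)·5691/2398 = 2.1304376.
deff = 1.1226882 / 2.1304376 = 0.5270.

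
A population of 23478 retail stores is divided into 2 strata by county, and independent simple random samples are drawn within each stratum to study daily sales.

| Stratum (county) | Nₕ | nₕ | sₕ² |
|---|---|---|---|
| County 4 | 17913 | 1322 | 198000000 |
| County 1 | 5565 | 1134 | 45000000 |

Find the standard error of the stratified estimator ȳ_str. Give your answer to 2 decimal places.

287.28

Var(ȳ_str) = Σₕ Wₕ²(1 − fₕ)sₕ²/nₕ with Wₕ = Nₕ/N, N = 23478.
County 4: Wₕ = 0.76296959; term = 0.76296959²·(1 − 0.07380115)·198000000/1322 = 80751.84.
County 1: Wₕ = 0.23703041; term = 0.23703041²·(1 − 0.20377358)·45000000/1134 = 1775.1873.
Sum = 82527.027.
SE = √(82527.027) = 287.28.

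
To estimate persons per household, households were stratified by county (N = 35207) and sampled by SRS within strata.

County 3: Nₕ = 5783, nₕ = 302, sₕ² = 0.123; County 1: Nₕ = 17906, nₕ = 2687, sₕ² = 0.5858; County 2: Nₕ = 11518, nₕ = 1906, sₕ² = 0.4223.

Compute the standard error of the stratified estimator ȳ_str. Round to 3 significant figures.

Var(ȳ_str) = Σₕ Wₕ²(1 − fₕ)sₕ²/nₕ with Wₕ = Nₕ/N, N = 35207.
County 3: Wₕ = 0.16425711; term = 0.16425711²·(1 − 0.05222203)·0.123/302 = 1.0414852 × 10^-5.
County 1: Wₕ = 0.50859204; term = 0.50859204²·(1 − 0.15006143)·0.5858/2687 = 4.7930102 × 10^-5.
County 2: Wₕ = 0.32715085; term = 0.32715085²·(1 − 0.16548012)·0.4223/1906 = 1.9789325 × 10^-5.
Sum = 7.8134279 × 10^-5.
SE = √(7.8134279 × 10^-5) = 0.00884.

0.00884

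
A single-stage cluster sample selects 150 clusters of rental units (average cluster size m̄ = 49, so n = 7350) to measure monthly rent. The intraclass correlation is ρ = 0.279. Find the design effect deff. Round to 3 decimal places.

deff = 1 + (49 − 1)·0.279 = 1 + 13.392 = 14.392.

14.392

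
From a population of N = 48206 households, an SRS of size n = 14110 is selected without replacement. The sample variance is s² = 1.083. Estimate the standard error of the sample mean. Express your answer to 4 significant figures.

Under SRS without replacement, Var(ȳ) = (1 − f)·s²/n with f = n/N = 14110/48206 = 0.29270215.
Var(ȳ) = (1 − 0.29270215)·1.083/14110 = 0.70729785·7.6754075 × 10^-5 = 5.4287992 × 10^-5.
SE(ȳ) = √(5.4287992 × 10^-5) = 0.007368.

0.007368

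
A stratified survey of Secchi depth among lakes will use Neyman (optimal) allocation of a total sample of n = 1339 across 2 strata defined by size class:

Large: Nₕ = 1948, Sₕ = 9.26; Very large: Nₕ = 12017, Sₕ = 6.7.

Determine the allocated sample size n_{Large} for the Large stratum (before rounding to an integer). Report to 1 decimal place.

245.1

Neyman allocation: nₕ = n·NₕSₕ / Σⱼ NⱼSⱼ.
Σ NⱼSⱼ = 1948·9.26 + 12017·6.7 = 98552.38.
n_{Large} = 1339·1948·9.26 / 98552.38 = 245.1.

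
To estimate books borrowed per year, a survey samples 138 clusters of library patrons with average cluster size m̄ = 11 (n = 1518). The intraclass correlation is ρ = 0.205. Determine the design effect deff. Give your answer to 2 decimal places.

3.05

deff = 1 + (11 − 1)·0.205 = 1 + 2.05 = 3.05.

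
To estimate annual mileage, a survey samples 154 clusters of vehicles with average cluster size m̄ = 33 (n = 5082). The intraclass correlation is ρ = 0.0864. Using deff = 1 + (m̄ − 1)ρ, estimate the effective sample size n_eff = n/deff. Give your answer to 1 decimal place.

1349.9

deff = 1 + (33 − 1)·0.0864 = 1 + 2.7648 = 3.7648.
n_eff = 5082 / 3.7648 = 1349.9.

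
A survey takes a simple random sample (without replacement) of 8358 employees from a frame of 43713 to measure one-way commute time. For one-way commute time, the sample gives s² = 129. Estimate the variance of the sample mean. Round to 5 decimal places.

0.01248

Under SRS without replacement, Var(ȳ) = (1 − f)·s²/n with f = n/N = 8358/43713 = 0.19120170.
Var(ȳ) = (1 − 0.19120170)·129/8358 = 0.80879830·0.015434314 = 0.012483247.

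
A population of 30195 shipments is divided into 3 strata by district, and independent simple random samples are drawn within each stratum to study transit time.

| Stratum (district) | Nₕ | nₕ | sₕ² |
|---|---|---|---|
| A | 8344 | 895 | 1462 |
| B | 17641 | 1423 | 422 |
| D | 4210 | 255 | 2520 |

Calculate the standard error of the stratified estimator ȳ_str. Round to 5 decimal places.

Var(ȳ_str) = Σₕ Wₕ²(1 − fₕ)sₕ²/nₕ with Wₕ = Nₕ/N, N = 30195.
A: Wₕ = 0.27633714; term = 0.27633714²·(1 − 0.10726270)·1462/895 = 0.11135931.
B: Wₕ = 0.58423580; term = 0.58423580²·(1 − 0.08066436)·422/1423 = 0.093058914.
D: Wₕ = 0.13942706; term = 0.13942706²·(1 − 0.06057007)·2520/255 = 0.18047576.
Sum = 0.38489398.
SE = √(0.38489398) = 0.62040.

0.62040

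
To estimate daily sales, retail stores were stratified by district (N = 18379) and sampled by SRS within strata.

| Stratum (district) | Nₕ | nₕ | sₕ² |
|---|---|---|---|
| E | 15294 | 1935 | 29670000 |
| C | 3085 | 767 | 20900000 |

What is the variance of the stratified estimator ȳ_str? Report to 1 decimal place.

9851.3

Var(ȳ_str) = Σₕ Wₕ²(1 − fₕ)sₕ²/nₕ with Wₕ = Nₕ/N, N = 18379.
E: Wₕ = 0.83214538; term = 0.83214538²·(1 − 0.12652020)·29670000/1935 = 9274.4434.
C: Wₕ = 0.16785462; term = 0.16785462²·(1 − 0.24862237)·20900000/767 = 576.86709.
Sum = 9851.3105.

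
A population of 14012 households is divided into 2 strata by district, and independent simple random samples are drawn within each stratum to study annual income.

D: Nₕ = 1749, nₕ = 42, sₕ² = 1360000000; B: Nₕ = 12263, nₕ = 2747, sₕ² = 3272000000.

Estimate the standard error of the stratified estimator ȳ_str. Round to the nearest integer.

Var(ȳ_str) = Σₕ Wₕ²(1 − fₕ)sₕ²/nₕ with Wₕ = Nₕ/N, N = 14012.
D: Wₕ = 0.12482158; term = 0.12482158²·(1 − 0.02401372)·1360000000/42 = 492393.93.
B: Wₕ = 0.87517842; term = 0.87517842²·(1 − 0.22400718)·3272000000/2747 = 707954.82.
Sum = 1.2003488 × 10^6.
SE = √(1.2003488 × 10^6) = 1096.

1096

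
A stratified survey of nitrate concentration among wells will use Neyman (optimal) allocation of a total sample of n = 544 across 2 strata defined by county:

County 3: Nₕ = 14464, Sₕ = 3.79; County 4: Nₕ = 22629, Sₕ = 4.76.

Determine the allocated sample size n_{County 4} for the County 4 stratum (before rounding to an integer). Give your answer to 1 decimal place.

Neyman allocation: nₕ = n·NₕSₕ / Σⱼ NⱼSⱼ.
Σ NⱼSⱼ = 14464·3.79 + 22629·4.76 = 162532.6.
n_{County 4} = 544·22629·4.76 / 162532.6 = 360.5.

360.5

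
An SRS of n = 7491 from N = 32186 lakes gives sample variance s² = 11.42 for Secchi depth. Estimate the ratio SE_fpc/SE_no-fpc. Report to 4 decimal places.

0.8759

f = n/N = 7491/32186 = 0.23274094.
SE_no-fpc = √(s²/n) = 0.039044796; SE_fpc = √((1−f)s²/n) = 0.034200635.
Ratio = √(1−f) = 0.87593325.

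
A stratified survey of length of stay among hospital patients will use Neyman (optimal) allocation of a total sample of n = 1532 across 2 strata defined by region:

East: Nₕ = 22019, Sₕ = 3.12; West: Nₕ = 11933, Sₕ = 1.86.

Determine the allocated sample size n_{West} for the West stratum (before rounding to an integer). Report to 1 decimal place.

374.1

Neyman allocation: nₕ = n·NₕSₕ / Σⱼ NⱼSⱼ.
Σ NⱼSⱼ = 22019·3.12 + 11933·1.86 = 90894.66.
n_{West} = 1532·11933·1.86 / 90894.66 = 374.1.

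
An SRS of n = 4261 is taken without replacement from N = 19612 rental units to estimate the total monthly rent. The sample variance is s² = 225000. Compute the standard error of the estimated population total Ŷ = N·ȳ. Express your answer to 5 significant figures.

Var(Ŷ) = N²·Var(ȳ) = N²·(1 − n/N)·s²/n.
f = 4261/19612 = 0.21726494; Var(ȳ) = 0.78273506·225000/4261 = 41.331938.
Var(Ŷ) = 19612² · 41.331938 = 1.5897526 × 10^10.
SE(Ŷ) = √(1.5897526 × 10^10) = 126090.

126090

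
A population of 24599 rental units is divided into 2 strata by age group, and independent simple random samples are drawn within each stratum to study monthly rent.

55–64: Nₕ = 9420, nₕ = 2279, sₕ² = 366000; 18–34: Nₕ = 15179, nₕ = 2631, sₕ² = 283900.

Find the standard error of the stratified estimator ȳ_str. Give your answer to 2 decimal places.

7.20

Var(ȳ_str) = Σₕ Wₕ²(1 − fₕ)sₕ²/nₕ with Wₕ = Nₕ/N, N = 24599.
55–64: Wₕ = 0.38294240; term = 0.38294240²·(1 − 0.24193206)·366000/2279 = 17.853024.
18–34: Wₕ = 0.61705760; term = 0.61705760²·(1 − 0.17333158)·283900/2631 = 33.964663.
Sum = 51.817687.
SE = √(51.817687) = 7.20.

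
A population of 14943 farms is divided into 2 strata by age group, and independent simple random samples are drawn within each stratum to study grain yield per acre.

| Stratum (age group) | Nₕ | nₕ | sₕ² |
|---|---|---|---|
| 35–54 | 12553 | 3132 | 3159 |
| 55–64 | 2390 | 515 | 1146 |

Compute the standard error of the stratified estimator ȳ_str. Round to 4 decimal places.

0.7608

Var(ȳ_str) = Σₕ Wₕ²(1 − fₕ)sₕ²/nₕ with Wₕ = Nₕ/N, N = 14943.
35–54: Wₕ = 0.84005889; term = 0.84005889²·(1 − 0.24950211)·3159/3132 = 0.5341913.
55–64: Wₕ = 0.15994111; term = 0.15994111²·(1 − 0.21548117)·1146/515 = 0.044658175.
Sum = 0.57884948.
SE = √(0.57884948) = 0.7608.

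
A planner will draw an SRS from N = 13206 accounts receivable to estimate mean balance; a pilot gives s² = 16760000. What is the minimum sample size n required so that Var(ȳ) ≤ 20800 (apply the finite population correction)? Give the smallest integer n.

Without fpc, n₀ = s²/D = 16760000/20800 = 805.7692.
With fpc, (1 − n/N)·s²/n ≤ D requires n ≥ n₀/(1 + n₀/N) = 805.7692/(1 + 805.7692/13206) = 759.4322.
Rounding up, n = 760.

760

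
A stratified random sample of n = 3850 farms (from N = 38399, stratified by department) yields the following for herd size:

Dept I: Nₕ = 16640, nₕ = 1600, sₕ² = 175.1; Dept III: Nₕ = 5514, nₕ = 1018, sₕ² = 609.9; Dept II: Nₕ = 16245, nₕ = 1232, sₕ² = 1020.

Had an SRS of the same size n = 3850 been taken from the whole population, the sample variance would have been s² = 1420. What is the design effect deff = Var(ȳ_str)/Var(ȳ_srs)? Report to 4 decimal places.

0.4990

Var(ȳ_str) = Σ Wₕ²(1−fₕ)sₕ²/nₕ with Wₕ = Nₕ/38399:
  Dept I: (16640/38399)²·(1−1600/16640)·175.1/1600 = 0.018574943
  Dept III: (5514/38399)²·(1−1018/5514)·609.9/1018 = 0.010073122
  Dept II: (16245/38399)²·(1−1232/16245)·1020/1232 = 0.13694205
  → Var(ȳ_str) = 0.16559012.
Var(ȳ_srs) = (1 − 3850/38399)·1420/3850 = 0.33185104.
deff = 0.16559012 / 0.33185104 = 0.4990.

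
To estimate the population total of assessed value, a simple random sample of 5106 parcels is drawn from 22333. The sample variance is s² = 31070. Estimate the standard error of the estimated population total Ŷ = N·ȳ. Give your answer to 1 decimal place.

Var(Ŷ) = N²·Var(ȳ) = N²·(1 − n/N)·s²/n.
f = 5106/22333 = 0.22863028; Var(ȳ) = 0.77136972·31070/5106 = 4.6937832.
Var(Ŷ) = 22333² · 4.6937832 = 2.3410849 × 10^9.
SE(Ŷ) = √(2.3410849 × 10^9) = 48384.8.

48384.8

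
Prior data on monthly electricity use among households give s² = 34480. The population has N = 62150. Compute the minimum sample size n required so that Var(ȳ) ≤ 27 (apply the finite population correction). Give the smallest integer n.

Without fpc, n₀ = s²/D = 34480/27 = 1277.0370.
With fpc, (1 − n/N)·s²/n ≤ D requires n ≥ n₀/(1 + n₀/N) = 1277.0370/(1 + 1277.0370/62150) = 1251.3252.
Rounding up, n = 1252.

1252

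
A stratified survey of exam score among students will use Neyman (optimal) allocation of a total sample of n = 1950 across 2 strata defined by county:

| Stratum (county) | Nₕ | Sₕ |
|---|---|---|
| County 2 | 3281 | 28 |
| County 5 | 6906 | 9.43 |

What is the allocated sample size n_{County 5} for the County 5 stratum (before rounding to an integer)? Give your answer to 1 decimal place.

808.9

Neyman allocation: nₕ = n·NₕSₕ / Σⱼ NⱼSⱼ.
Σ NⱼSⱼ = 3281·28 + 6906·9.43 = 156991.58.
n_{County 5} = 1950·6906·9.43 / 156991.58 = 808.9.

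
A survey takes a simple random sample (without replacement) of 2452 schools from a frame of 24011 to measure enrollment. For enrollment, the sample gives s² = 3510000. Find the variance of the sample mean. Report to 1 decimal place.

1285.3

Under SRS without replacement, Var(ȳ) = (1 − f)·s²/n with f = n/N = 2452/24011 = 0.10211986.
Var(ȳ) = (1 − 0.10211986)·3510000/2452 = 0.89788014·1431.4845 = 1285.3015.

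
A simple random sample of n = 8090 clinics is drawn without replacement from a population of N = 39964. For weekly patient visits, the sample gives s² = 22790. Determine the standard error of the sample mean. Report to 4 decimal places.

Under SRS without replacement, Var(ȳ) = (1 − f)·s²/n with f = n/N = 8090/39964 = 0.20243219.
Var(ȳ) = (1 − 0.20243219)·22790/8090 = 0.79756781·2.8170581 = 2.2467949.
SE(ȳ) = √(2.2467949) = 1.4989.

1.4989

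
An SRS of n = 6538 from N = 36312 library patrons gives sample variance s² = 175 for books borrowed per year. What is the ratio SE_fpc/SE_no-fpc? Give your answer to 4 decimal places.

f = n/N = 6538/36312 = 0.18005067.
SE_no-fpc = √(s²/n) = 0.163605; SE_fpc = √((1−f)s²/n) = 0.14814605.
Ratio = √(1−f) = 0.90551053.

0.9055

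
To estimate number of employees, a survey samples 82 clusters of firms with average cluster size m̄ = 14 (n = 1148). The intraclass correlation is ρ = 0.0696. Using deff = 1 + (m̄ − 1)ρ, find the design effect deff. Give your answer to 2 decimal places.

1.90

deff = 1 + (14 − 1)·0.0696 = 1 + 0.9048 = 1.9048.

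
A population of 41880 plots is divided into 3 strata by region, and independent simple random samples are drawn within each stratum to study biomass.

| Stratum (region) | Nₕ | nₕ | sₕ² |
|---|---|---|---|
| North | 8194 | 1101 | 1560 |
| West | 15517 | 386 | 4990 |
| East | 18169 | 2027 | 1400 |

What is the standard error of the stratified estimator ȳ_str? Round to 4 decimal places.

Var(ȳ_str) = Σₕ Wₕ²(1 − fₕ)sₕ²/nₕ with Wₕ = Nₕ/N, N = 41880.
North: Wₕ = 0.19565425; term = 0.19565425²·(1 − 0.13436661)·1560/1101 = 0.046951541.
West: Wₕ = 0.37051098; term = 0.37051098²·(1 − 0.02487594)·4990/386 = 1.7305147.
East: Wₕ = 0.43383477; term = 0.43383477²·(1 − 0.11156365)·1400/2027 = 0.11549131.
Sum = 1.8929576.
SE = √(1.8929576) = 1.3758.

1.3758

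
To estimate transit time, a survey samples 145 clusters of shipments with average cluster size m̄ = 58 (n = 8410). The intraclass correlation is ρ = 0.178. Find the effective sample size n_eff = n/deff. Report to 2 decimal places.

deff = 1 + (58 − 1)·0.178 = 1 + 10.146 = 11.146.
n_eff = 8410 / 11.146 = 754.53.

754.53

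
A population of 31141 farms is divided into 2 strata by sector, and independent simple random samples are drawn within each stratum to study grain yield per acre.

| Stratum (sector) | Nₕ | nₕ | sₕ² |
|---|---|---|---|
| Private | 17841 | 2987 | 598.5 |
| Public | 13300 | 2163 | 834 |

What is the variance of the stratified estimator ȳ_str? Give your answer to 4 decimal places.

Var(ȳ_str) = Σₕ Wₕ²(1 − fₕ)sₕ²/nₕ with Wₕ = Nₕ/N, N = 31141.
Private: Wₕ = 0.57291031; term = 0.57291031²·(1 − 0.16742335)·598.5/2987 = 0.054755334.
Public: Wₕ = 0.42708969; term = 0.42708969²·(1 − 0.16263158)·834/2163 = 0.058893082.
Sum = 0.11364842.

0.1136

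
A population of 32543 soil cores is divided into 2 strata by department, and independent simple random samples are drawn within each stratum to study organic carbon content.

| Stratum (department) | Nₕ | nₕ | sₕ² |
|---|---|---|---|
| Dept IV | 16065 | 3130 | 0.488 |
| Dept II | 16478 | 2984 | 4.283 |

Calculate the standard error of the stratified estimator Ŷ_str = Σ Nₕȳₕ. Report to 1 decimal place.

Var(Ŷ_str) = Σₕ Nₕ²(1 − fₕ)sₕ²/nₕ.
Dept IV: 16065²·(1 − 3130/16065)·0.488/3130 = 32398.332.
Dept II: 16478²·(1 − 2984/16478)·4.283/2984 = 319149.71.
Sum = 351548.04.
SE = √(351548.04) = 592.9.

592.9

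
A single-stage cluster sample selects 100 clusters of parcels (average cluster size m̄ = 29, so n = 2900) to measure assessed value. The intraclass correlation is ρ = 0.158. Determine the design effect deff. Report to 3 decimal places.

deff = 1 + (29 − 1)·0.158 = 1 + 4.424 = 5.424.

5.424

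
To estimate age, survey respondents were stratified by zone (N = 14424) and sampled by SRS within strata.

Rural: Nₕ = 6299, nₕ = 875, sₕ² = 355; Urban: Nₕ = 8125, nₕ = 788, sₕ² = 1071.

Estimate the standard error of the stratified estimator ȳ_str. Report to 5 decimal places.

0.67532

Var(ȳ_str) = Σₕ Wₕ²(1 − fₕ)sₕ²/nₕ with Wₕ = Nₕ/N, N = 14424.
Rural: Wₕ = 0.43670272; term = 0.43670272²·(1 − 0.13891094)·355/875 = 0.066625451.
Urban: Wₕ = 0.56329728; term = 0.56329728²·(1 − 0.09698462)·1071/788 = 0.38943386.
Sum = 0.45605931.
SE = √(0.45605931) = 0.67532.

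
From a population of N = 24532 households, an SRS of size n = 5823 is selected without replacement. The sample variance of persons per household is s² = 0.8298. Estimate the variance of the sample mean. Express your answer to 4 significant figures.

Under SRS without replacement, Var(ȳ) = (1 − f)·s²/n with f = n/N = 5823/24532 = 0.23736344.
Var(ȳ) = (1 − 0.23736344)·0.8298/5823 = 0.76263656·1.4250386 × 10^-4 = 1.0867866 × 10^-4.

1.087 × 10^-4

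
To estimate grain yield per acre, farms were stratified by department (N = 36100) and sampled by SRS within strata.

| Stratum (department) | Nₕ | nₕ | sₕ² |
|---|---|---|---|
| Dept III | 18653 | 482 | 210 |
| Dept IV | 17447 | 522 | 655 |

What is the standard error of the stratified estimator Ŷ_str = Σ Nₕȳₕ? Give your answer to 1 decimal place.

Var(Ŷ_str) = Σₕ Nₕ²(1 − fₕ)sₕ²/nₕ.
Dept III: 18653²·(1 − 482/18653)·210/482 = 1.4767255 × 10^8.
Dept IV: 17447²·(1 − 522/17447)·655/522 = 3.7052732 × 10^8.
Sum = 5.1819987 × 10^8.
SE = √(5.1819987 × 10^8) = 22764.0.

22764.0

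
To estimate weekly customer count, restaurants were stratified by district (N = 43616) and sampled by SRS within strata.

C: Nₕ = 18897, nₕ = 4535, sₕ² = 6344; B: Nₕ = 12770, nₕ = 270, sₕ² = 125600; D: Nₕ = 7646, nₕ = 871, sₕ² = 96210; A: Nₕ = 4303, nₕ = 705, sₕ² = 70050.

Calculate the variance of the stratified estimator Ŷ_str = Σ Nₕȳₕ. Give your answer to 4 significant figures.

Var(Ŷ_str) = Σₕ Nₕ²(1 − fₕ)sₕ²/nₕ.
C: 18897²·(1 − 4535/18897)·6344/4535 = 3.7965897 × 10^8.
B: 12770²·(1 − 270/12770)·125600/270 = 7.4255185 × 10^10.
D: 7646²·(1 − 871/7646)·96210/871 = 5.721971 × 10^9.
A: 4303²·(1 − 705/4303)·70050/705 = 1.5383371 × 10^9.
Sum = 8.1895152 × 10^10.

8.190 × 10^10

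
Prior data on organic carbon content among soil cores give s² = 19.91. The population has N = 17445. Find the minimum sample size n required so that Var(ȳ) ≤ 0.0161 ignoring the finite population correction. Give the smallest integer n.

Without fpc, n₀ = s²/D = 19.91/0.0161 = 1236.6460.
Rounding up, n = 1237.

1237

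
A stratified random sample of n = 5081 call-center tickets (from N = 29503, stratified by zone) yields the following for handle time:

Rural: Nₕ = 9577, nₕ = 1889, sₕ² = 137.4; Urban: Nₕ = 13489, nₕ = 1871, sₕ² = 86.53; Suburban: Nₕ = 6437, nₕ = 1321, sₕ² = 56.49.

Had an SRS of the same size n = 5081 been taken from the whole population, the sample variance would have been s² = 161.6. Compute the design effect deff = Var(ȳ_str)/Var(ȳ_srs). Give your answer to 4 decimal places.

0.6114

Var(ȳ_str) = Σ Wₕ²(1−fₕ)sₕ²/nₕ with Wₕ = Nₕ/29503:
  Rural: (9577/29503)²·(1−1889/9577)·137.4/1889 = 0.0061526935
  Urban: (13489/29503)²·(1−1871/13489)·86.53/1871 = 0.0083266764
  Suburban: (6437/29503)²·(1−1321/6437)·56.49/1321 = 0.0016178954
  → Var(ȳ_str) = 0.016097265.
Var(ȳ_srs) = (1 − 5081/29503)·161.6/5081 = 0.026327354.
deff = 0.016097265 / 0.026327354 = 0.6114.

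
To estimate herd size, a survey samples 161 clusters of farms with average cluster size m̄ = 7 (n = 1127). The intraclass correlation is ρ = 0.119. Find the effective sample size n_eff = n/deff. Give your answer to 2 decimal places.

deff = 1 + (7 − 1)·0.119 = 1 + 0.714 = 1.714.
n_eff = 1127 / 1.714 = 657.53.

657.53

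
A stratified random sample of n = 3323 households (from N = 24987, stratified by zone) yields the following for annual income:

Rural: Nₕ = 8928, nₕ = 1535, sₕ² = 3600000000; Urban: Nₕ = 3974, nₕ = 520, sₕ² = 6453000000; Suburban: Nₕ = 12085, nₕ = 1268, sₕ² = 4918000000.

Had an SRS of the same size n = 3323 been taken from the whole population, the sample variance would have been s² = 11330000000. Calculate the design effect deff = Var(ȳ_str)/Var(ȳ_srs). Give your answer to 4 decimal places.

0.4509

Var(ȳ_str) = Σ Wₕ²(1−fₕ)sₕ²/nₕ with Wₕ = Nₕ/24987:
  Rural: (8928/24987)²·(1−1535/8928)·3600000000/1535 = 247936.68
  Urban: (3974/24987)²·(1−520/3974)·6453000000/520 = 272822.56
  Suburban: (12085/24987)²·(1−1268/12085)·4918000000/1268 = 812071.97
  → Var(ȳ_str) = 1.3328312 × 10^6.
Var(ȳ_srs) = (1 − 3323/24987)·11330000000/3323 = 2.9561339 × 10^6.
deff = (1.3328312 × 10^6) / (2.9561339 × 10^6) = 0.4509.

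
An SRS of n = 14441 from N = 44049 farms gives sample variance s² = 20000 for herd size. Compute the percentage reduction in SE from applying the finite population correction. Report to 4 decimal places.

18.0146

f = n/N = 14441/44049 = 0.32783945.
SE_no-fpc = √(s²/n) = 1.1768371; SE_fpc = √((1−f)s²/n) = 0.96483461.
Ratio = √(1−f) = 0.81985398. Reduction = 100·(1 − 0.81985398) = 18.0146%.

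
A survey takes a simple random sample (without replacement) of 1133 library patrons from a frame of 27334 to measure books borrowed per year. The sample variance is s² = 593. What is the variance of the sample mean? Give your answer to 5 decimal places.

Under SRS without replacement, Var(ȳ) = (1 − f)·s²/n with f = n/N = 1133/27334 = 0.04145021.
Var(ȳ) = (1 − 0.04145021)·593/1133 = 0.95854979·0.52338923 = 0.50169464.

0.50169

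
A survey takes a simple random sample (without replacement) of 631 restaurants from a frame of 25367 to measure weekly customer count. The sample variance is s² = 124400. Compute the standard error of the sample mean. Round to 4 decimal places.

13.8652

Under SRS without replacement, Var(ȳ) = (1 − f)·s²/n with f = n/N = 631/25367 = 0.02487484.
Var(ȳ) = (1 − 0.02487484)·124400/631 = 0.97512516·197.14739 = 192.24338.
SE(ȳ) = √(192.24338) = 13.8652.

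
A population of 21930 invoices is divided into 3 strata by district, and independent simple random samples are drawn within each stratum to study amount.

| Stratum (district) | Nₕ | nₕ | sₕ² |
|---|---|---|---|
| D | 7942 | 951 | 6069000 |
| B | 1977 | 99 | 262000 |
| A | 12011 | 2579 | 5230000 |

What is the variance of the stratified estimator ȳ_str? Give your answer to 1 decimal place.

1234.9

Var(ȳ_str) = Σₕ Wₕ²(1 − fₕ)sₕ²/nₕ with Wₕ = Nₕ/N, N = 21930.
D: Wₕ = 0.36215230; term = 0.36215230²·(1 − 0.11974314)·6069000/951 = 736.76425.
B: Wₕ = 0.09015048; term = 0.09015048²·(1 − 0.05007587)·262000/99 = 20.431069.
A: Wₕ = 0.54769722; term = 0.54769722²·(1 − 0.21471984)·5230000/2579 = 477.70088.
Sum = 1234.8962.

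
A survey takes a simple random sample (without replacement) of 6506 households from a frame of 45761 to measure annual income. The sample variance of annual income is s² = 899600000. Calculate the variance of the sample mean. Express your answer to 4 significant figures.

Under SRS without replacement, Var(ȳ) = (1 − f)·s²/n with f = n/N = 6506/45761 = 0.14217347.
Var(ȳ) = (1 − 0.14217347)·899600000/6506 = 0.85782653·138272.36 = 118613.7.

118600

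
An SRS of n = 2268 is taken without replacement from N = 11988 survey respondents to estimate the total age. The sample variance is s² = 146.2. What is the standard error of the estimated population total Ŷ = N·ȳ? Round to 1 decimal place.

Var(Ŷ) = N²·Var(ȳ) = N²·(1 − n/N)·s²/n.
f = 2268/11988 = 0.18918919; Var(ȳ) = 0.81081081·146.2/2268 = 0.052266552.
Var(Ŷ) = 11988² · 0.052266552 = 7.5113382 × 10^6.
SE(Ŷ) = √(7.5113382 × 10^6) = 2740.7.

2740.7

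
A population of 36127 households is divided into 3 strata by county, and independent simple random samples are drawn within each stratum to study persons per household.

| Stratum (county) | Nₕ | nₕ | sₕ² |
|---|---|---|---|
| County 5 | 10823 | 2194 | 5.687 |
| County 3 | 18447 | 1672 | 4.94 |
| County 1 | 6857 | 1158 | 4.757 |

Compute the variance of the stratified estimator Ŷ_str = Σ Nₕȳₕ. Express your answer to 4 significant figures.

Var(Ŷ_str) = Σₕ Nₕ²(1 − fₕ)sₕ²/nₕ.
County 5: 10823²·(1 − 2194/10823)·5.687/2194 = 242077.67.
County 3: 18447²·(1 − 1672/18447)·4.94/1672 = 914279.44.
County 1: 6857²·(1 − 1158/6857)·4.757/1158 = 160530.44.
Sum = 1.3168876 × 10^6.

1.317 × 10^6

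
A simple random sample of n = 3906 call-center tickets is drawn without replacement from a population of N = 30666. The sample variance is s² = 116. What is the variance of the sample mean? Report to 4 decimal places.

0.0259

Under SRS without replacement, Var(ȳ) = (1 − f)·s²/n with f = n/N = 3906/30666 = 0.12737233.
Var(ȳ) = (1 − 0.12737233)·116/3906 = 0.87262767·0.029697901 = 0.02591521.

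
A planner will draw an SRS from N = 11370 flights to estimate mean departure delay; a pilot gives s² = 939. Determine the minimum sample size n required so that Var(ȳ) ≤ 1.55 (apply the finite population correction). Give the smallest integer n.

Without fpc, n₀ = s²/D = 939/1.55 = 605.8065.
With fpc, (1 − n/N)·s²/n ≤ D requires n ≥ n₀/(1 + n₀/N) = 605.8065/(1 + 605.8065/11370) = 575.1613.
Rounding up, n = 576.

576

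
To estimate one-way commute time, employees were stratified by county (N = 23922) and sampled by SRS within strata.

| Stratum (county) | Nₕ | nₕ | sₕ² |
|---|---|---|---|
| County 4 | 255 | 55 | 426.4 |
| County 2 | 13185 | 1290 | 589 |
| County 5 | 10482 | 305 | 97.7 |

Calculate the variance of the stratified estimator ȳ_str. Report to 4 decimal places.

Var(ȳ_str) = Σₕ Wₕ²(1 − fₕ)sₕ²/nₕ with Wₕ = Nₕ/N, N = 23922.
County 4: Wₕ = 0.01065964; term = 0.01065964²·(1 − 0.21568627)·426.4/55 = 6.909231 × 10^-4.
County 2: Wₕ = 0.55116629; term = 0.55116629²·(1 − 0.09783845)·589/1290 = 0.12513396.
County 5: Wₕ = 0.43817407; term = 0.43817407²·(1 − 0.02909750)·97.7/305 = 0.059712284.
Sum = 0.18553717.

0.1855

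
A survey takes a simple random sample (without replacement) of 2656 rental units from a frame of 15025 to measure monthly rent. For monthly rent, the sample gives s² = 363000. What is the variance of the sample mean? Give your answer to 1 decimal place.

Under SRS without replacement, Var(ȳ) = (1 − f)·s²/n with f = n/N = 2656/15025 = 0.17677205.
Var(ȳ) = (1 − 0.17677205)·363000/2656 = 0.82322795·136.67169 = 112.51195.

112.5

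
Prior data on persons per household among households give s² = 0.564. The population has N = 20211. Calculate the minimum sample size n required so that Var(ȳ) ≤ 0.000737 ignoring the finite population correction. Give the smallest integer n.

Without fpc, n₀ = s²/D = 0.564/0.000737 = 765.2646.
Rounding up, n = 766.

766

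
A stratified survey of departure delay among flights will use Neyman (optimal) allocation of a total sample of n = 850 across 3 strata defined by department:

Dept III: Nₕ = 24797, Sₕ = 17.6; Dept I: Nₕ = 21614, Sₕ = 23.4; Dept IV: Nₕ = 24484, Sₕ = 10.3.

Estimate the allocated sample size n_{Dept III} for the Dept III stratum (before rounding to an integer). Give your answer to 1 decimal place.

Neyman allocation: nₕ = n·NₕSₕ / Σⱼ NⱼSⱼ.
Σ NⱼSⱼ = 24797·17.6 + 21614·23.4 + 24484·10.3 = 1.19438 × 10^6.
n_{Dept III} = 850·24797·17.6 / (1.19438 × 10^6) = 310.6.

310.6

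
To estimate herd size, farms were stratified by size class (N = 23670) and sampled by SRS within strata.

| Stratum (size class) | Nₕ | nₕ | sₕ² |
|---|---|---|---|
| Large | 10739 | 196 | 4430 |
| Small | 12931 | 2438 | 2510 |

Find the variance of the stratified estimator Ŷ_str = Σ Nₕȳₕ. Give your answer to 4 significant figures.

2.699 × 10^9

Var(Ŷ_str) = Σₕ Nₕ²(1 − fₕ)sₕ²/nₕ.
Large: 10739²·(1 − 196/10739)·4430/196 = 2.5590319 × 10^9.
Small: 12931²·(1 − 2438/12931)·2510/2438 = 1.3969209 × 10^8.
Sum = 2.698724 × 10^9.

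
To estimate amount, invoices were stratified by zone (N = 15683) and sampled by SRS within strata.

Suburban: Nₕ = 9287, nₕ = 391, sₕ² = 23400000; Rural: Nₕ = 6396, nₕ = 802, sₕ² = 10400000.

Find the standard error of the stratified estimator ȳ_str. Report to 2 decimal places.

Var(ȳ_str) = Σₕ Wₕ²(1 − fₕ)sₕ²/nₕ with Wₕ = Nₕ/N, N = 15683.
Suburban: Wₕ = 0.59216987; term = 0.59216987²·(1 − 0.04210186)·23400000/391 = 20102.545.
Rural: Wₕ = 0.40783013; term = 0.40783013²·(1 − 0.12539087)·10400000/802 = 1886.3905.
Sum = 21988.936.
SE = √(21988.936) = 148.29.

148.29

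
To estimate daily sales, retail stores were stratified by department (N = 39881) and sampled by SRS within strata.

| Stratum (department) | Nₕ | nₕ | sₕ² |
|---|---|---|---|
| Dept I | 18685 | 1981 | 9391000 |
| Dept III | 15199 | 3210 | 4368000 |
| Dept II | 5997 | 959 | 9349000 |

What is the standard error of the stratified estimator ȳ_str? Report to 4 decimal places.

Var(ȳ_str) = Σₕ Wₕ²(1 − fₕ)sₕ²/nₕ with Wₕ = Nₕ/N, N = 39881.
Dept I: Wₕ = 0.46851884; term = 0.46851884²·(1 − 0.10602087)·9391000/1981 = 930.26969.
Dept III: Wₕ = 0.38110880; term = 0.38110880²·(1 − 0.21119811)·4368000/3210 = 155.89906.
Dept II: Wₕ = 0.15037236; term = 0.15037236²·(1 − 0.15991329)·9349000/959 = 185.18538.
Sum = 1271.3541.
SE = √(1271.3541) = 35.6561.

35.6561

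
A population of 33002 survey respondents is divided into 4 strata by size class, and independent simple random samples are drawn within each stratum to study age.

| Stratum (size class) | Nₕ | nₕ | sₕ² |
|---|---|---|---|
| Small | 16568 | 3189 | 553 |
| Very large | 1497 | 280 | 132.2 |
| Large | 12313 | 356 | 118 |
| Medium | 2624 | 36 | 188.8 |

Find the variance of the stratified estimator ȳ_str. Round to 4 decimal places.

0.1136

Var(ȳ_str) = Σₕ Wₕ²(1 − fₕ)sₕ²/nₕ with Wₕ = Nₕ/N, N = 33002.
Small: Wₕ = 0.50203018; term = 0.50203018²·(1 − 0.19247948)·553/3189 = 0.035292614.
Very large: Wₕ = 0.04536089; term = 0.04536089²·(1 − 0.18704075)·132.2/280 = 7.8977846 × 10^-4.
Large: Wₕ = 0.37309860; term = 0.37309860²·(1 − 0.02891253)·118/356 = 0.044806147.
Medium: Wₕ = 0.07951033; term = 0.07951033²·(1 − 0.01371951)·188.8/36 = 0.032699949.
Sum = 0.11358849.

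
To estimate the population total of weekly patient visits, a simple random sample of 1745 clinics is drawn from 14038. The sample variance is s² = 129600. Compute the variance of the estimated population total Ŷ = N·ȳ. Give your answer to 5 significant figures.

Var(Ŷ) = N²·Var(ȳ) = N²·(1 − n/N)·s²/n.
f = 1745/14038 = 0.12430546; Var(ȳ) = 0.87569454·129600/1745 = 65.037257.
Var(Ŷ) = 14038² · 65.037257 = 1.2816596 × 10^10.

1.2817 × 10^10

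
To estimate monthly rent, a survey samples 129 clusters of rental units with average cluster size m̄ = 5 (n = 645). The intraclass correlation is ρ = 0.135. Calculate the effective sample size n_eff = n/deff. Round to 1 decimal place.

418.8

deff = 1 + (5 − 1)·0.135 = 1 + 0.54 = 1.54.
n_eff = 645 / 1.54 = 418.8.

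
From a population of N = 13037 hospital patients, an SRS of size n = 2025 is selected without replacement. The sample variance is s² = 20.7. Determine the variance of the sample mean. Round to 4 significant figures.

0.008634

Under SRS without replacement, Var(ȳ) = (1 − f)·s²/n with f = n/N = 2025/13037 = 0.15532715.
Var(ȳ) = (1 − 0.15532715)·20.7/2025 = 0.84467285·0.010222222 = 0.0086344336.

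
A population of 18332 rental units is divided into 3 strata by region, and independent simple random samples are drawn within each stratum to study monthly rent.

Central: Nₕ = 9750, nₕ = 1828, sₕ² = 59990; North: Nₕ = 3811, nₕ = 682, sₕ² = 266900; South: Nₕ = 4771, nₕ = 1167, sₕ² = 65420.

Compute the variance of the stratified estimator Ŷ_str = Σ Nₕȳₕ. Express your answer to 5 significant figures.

8.1654 × 10^9

Var(Ŷ_str) = Σₕ Nₕ²(1 − fₕ)sₕ²/nₕ.
Central: 9750²·(1 − 1828/9750)·59990/1828 = 2.5347908 × 10^9.
North: 3811²·(1 − 682/3811)·266900/682 = 4.6666874 × 10^9.
South: 4771²·(1 − 1167/4771)·65420/1167 = 9.6390422 × 10^8.
Sum = 8.1653824 × 10^9.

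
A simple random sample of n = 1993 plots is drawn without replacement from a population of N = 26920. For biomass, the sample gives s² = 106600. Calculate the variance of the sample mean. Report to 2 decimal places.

Under SRS without replacement, Var(ȳ) = (1 − f)·s²/n with f = n/N = 1993/26920 = 0.07403418.
Var(ȳ) = (1 − 0.07403418)·106600/1993 = 0.92596582·53.487205 = 49.527324.

49.53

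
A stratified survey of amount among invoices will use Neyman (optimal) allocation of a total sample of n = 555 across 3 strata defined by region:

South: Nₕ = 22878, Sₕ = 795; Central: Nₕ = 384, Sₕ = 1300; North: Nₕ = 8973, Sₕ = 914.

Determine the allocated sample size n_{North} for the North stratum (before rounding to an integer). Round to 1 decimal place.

Neyman allocation: nₕ = n·NₕSₕ / Σⱼ NⱼSⱼ.
Σ NⱼSⱼ = 22878·795 + 384·1300 + 8973·914 = 2.6888532 × 10^7.
n_{North} = 555·8973·914 / (2.6888532 × 10^7) = 169.3.

169.3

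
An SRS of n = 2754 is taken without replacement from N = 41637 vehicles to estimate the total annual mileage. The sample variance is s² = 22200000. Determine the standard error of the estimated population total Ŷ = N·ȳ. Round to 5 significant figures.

Var(Ŷ) = N²·Var(ȳ) = N²·(1 − n/N)·s²/n.
f = 2754/41637 = 0.06614309; Var(ȳ) = 0.93385691·22200000/2754 = 7527.8226.
Var(Ŷ) = 41637² · 7527.8226 = 1.3050533 × 10^13.
SE(Ŷ) = √(1.3050533 × 10^13) = 3.6126 × 10^6.

3.6126 × 10^6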